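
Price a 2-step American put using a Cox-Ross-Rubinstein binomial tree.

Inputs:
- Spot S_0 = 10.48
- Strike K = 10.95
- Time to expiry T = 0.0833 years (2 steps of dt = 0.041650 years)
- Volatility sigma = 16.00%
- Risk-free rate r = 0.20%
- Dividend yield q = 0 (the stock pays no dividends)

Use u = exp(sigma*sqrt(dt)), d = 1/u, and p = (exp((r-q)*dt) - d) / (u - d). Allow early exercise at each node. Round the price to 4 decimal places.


dt = T/N = 0.041650
u = exp(sigma*sqrt(dt)) = 1.033192; d = 1/u = 0.967874
p = (exp((r-q)*dt) - d) / (u - d) = 0.493113
Discount per step: exp(-r*dt) = 0.999917
Stock lattice S(k, i) with i counting down-moves:
  k=0: S(0,0) = 10.4800
  k=1: S(1,0) = 10.8279; S(1,1) = 10.1433
  k=2: S(2,0) = 11.1873; S(2,1) = 10.4800; S(2,2) = 9.8175
Terminal payoffs V(N, i) = max(K - S_T, 0):
  V(2,0) = 0.000000; V(2,1) = 0.470000; V(2,2) = 1.132544
Backward induction: V(k, i) = exp(-r*dt) * [p * V(k+1, i) + (1-p) * V(k+1, i+1)]; then take max(V_cont, immediate exercise) for American.
  V(1,0) = exp(-r*dt) * [p*0.000000 + (1-p)*0.470000] = 0.238217; exercise = 0.122145; V(1,0) = max -> 0.238217
  V(1,1) = exp(-r*dt) * [p*0.470000 + (1-p)*1.132544] = 0.805768; exercise = 0.806680; V(1,1) = max -> 0.806680
  V(0,0) = exp(-r*dt) * [p*0.238217 + (1-p)*0.806680] = 0.526320; exercise = 0.470000; V(0,0) = max -> 0.526320

Answer: Price = V(0,0) = 0.5263


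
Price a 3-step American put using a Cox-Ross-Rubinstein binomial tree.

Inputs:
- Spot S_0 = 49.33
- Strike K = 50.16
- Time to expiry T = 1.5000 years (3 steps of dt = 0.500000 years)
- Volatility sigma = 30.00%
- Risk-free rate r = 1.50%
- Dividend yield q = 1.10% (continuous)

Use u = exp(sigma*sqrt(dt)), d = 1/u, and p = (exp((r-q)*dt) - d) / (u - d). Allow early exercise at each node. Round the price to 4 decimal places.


dt = T/N = 0.500000
u = exp(sigma*sqrt(dt)) = 1.236311; d = 1/u = 0.808858
p = (exp((r-q)*dt) - d) / (u - d) = 0.451849
Discount per step: exp(-r*dt) = 0.992528
Stock lattice S(k, i) with i counting down-moves:
  k=0: S(0,0) = 49.3300
  k=1: S(1,0) = 60.9872; S(1,1) = 39.9010
  k=2: S(2,0) = 75.3992; S(2,1) = 49.3300; S(2,2) = 32.2742
  k=3: S(3,0) = 93.2169; S(3,1) = 60.9872; S(3,2) = 39.9010; S(3,3) = 26.1052
Terminal payoffs V(N, i) = max(K - S_T, 0):
  V(3,0) = 0.000000; V(3,1) = 0.000000; V(3,2) = 10.259040; V(3,3) = 24.054753
Backward induction: V(k, i) = exp(-r*dt) * [p * V(k+1, i) + (1-p) * V(k+1, i+1)]; then take max(V_cont, immediate exercise) for American.
  V(2,0) = exp(-r*dt) * [p*0.000000 + (1-p)*0.000000] = 0.000000; exercise = 0.000000; V(2,0) = max -> 0.000000
  V(2,1) = exp(-r*dt) * [p*0.000000 + (1-p)*10.259040] = 5.581489; exercise = 0.830000; V(2,1) = max -> 5.581489
  V(2,2) = exp(-r*dt) * [p*10.259040 + (1-p)*24.054753] = 17.688022; exercise = 17.885794; V(2,2) = max -> 17.885794
  V(1,0) = exp(-r*dt) * [p*0.000000 + (1-p)*5.581489] = 3.036641; exercise = 0.000000; V(1,0) = max -> 3.036641
  V(1,1) = exp(-r*dt) * [p*5.581489 + (1-p)*17.885794] = 12.234012; exercise = 10.259040; V(1,1) = max -> 12.234012
  V(0,0) = exp(-r*dt) * [p*3.036641 + (1-p)*12.234012] = 8.017834; exercise = 0.830000; V(0,0) = max -> 8.017834

Answer: Price = V(0,0) = 8.0178


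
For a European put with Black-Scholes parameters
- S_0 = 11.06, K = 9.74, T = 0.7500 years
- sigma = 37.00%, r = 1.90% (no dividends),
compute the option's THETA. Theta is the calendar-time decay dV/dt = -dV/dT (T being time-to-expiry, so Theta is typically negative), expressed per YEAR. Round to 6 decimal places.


Answer: Theta = -0.715620

Derivation:
d1 = 0.6013224092; d2 = 0.2808930098
phi(d1) = 0.3329600210; exp(-qT) = 1.0000000000; exp(-rT) = 0.9858510507
Theta = -S*exp(-qT)*phi(d1)*sigma/(2*sqrt(T)) + r*K*exp(-rT)*N(-d2) - q*S*exp(-qT)*N(-d1)
N(-d1) = 0.2738126334; N(-d2) = 0.3893962311; sqrt(T) = 0.8660254038
Term 1 = -11.0600 * 1.0000000000 * 0.3329600210 * 0.3700 / (2 * 0.8660254038) = -0.7866622572
Term 2 = 0.0190 * 9.7400 * 0.9858510507 * 0.3893962311 = 0.0710420697
Term 3 = 0 (no dividend yield, q = 0)
Theta = -0.7866622572 + (0.0710420697) + (0.0000000000) = -0.715620


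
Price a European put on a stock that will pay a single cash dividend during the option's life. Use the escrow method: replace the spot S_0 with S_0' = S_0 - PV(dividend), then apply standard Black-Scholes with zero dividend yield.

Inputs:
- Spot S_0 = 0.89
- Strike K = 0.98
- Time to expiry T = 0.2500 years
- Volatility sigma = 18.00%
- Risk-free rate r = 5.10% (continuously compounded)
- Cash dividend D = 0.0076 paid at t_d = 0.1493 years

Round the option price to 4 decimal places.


PV(D) = D * exp(-r * t_d) = 0.0076 * 0.99241462 = 0.00754235
S_0' = S_0 - PV(D) = 0.8900 - 0.00754235 = 0.88245765
d1 = (ln(S_0'/K) + (r + sigma^2/2)*T) / (sigma*sqrt(T)) = -0.97824193
d2 = d1 - sigma*sqrt(T) = -1.06824193
exp(-rT) = 0.98733094
N(-d1) = 0.83602266; N(-d2) = 0.85729430
P = K * exp(-rT) * N(-d2) - S_0' * N(-d1) = 0.9800 * 0.98733094 * 0.85729430 - 0.88245765 * 0.83602266 = 0.0917

Answer: Price = 0.0917


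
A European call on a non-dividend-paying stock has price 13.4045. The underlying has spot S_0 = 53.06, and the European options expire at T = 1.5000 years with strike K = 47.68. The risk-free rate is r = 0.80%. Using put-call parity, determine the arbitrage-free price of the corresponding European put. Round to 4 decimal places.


Put-call parity: C - P = S_0 * exp(-qT) - K * exp(-rT).
S_0 * exp(-qT) = 53.0600 * 1.00000000 = 53.06000000
K * exp(-rT) = 47.6800 * 0.98807171 = 47.11125927
P = C - S*exp(-qT) + K*exp(-rT)
P = 13.4045 - 53.06000000 + 47.11125927 = 7.4558

Answer: Put price = 7.4558


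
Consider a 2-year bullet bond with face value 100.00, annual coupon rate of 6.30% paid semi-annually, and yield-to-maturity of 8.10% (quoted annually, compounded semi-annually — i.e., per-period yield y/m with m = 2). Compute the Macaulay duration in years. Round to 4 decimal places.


Answer: Macaulay duration = 1.9085 years

Derivation:
Coupon per period c = face * coupon_rate / m = 3.150000
Periods per year m = 2; per-period yield y/m = 0.040500
Number of cashflows N = 4
Cashflows (t years, CF_t, discount factor 1/(1+y/m)^(m*t), PV):
  t = 0.5000: CF_t = 3.150000, DF = 0.961076, PV = 3.027391
  t = 1.0000: CF_t = 3.150000, DF = 0.923668, PV = 2.909554
  t = 1.5000: CF_t = 3.150000, DF = 0.887715, PV = 2.796303
  t = 2.0000: CF_t = 103.150000, DF = 0.853162, PV = 88.003692
Price P = sum_t PV_t = 96.736940
Macaulay numerator sum_t t * PV_t:
  t * PV_t at t = 0.5000: 1.513695
  t * PV_t at t = 1.0000: 2.909554
  t * PV_t at t = 1.5000: 4.194455
  t * PV_t at t = 2.0000: 176.007385
Macaulay duration D = (sum_t t * PV_t) / P = 184.625089 / 96.736940 = 1.908527


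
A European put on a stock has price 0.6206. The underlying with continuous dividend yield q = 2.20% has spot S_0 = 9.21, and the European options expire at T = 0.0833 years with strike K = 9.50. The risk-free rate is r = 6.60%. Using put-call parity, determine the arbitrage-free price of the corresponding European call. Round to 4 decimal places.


Put-call parity: C - P = S_0 * exp(-qT) - K * exp(-rT).
S_0 * exp(-qT) = 9.2100 * 0.99816908 = 9.19313721
K * exp(-rT) = 9.5000 * 0.99451729 = 9.44791421
C = P + S*exp(-qT) - K*exp(-rT)
C = 0.6206 + 9.19313721 - 9.44791421 = 0.3658

Answer: Call price = 0.3658


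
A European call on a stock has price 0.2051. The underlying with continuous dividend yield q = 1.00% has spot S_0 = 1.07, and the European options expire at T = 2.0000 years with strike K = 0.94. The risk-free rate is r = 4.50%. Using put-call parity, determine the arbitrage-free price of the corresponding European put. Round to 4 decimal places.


Put-call parity: C - P = S_0 * exp(-qT) - K * exp(-rT).
S_0 * exp(-qT) = 1.0700 * 0.98019867 = 1.04881258
K * exp(-rT) = 0.9400 * 0.91393119 = 0.85909531
P = C - S*exp(-qT) + K*exp(-rT)
P = 0.2051 - 1.04881258 + 0.85909531 = 0.0154

Answer: Put price = 0.0154


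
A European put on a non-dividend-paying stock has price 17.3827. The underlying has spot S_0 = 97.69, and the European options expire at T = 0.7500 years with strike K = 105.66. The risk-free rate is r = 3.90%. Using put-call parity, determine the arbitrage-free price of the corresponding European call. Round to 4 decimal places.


Answer: Call price = 12.4585

Derivation:
Put-call parity: C - P = S_0 * exp(-qT) - K * exp(-rT).
S_0 * exp(-qT) = 97.6900 * 1.00000000 = 97.69000000
K * exp(-rT) = 105.6600 * 0.97117364 = 102.61420688
C = P + S*exp(-qT) - K*exp(-rT)
C = 17.3827 + 97.69000000 - 102.61420688 = 12.4585


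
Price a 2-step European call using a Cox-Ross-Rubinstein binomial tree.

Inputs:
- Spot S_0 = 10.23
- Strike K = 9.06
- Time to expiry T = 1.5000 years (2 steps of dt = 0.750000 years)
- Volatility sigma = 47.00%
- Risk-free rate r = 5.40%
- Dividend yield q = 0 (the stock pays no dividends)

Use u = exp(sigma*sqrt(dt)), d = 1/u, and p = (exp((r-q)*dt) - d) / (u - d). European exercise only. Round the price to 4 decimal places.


dt = T/N = 0.750000
u = exp(sigma*sqrt(dt)) = 1.502352; d = 1/u = 0.665623
p = (exp((r-q)*dt) - d) / (u - d) = 0.449020
Discount per step: exp(-r*dt) = 0.960309
Stock lattice S(k, i) with i counting down-moves:
  k=0: S(0,0) = 10.2300
  k=1: S(1,0) = 15.3691; S(1,1) = 6.8093
  k=2: S(2,0) = 23.0897; S(2,1) = 10.2300; S(2,2) = 4.5324
Terminal payoffs V(N, i) = max(S_T - K, 0):
  V(2,0) = 14.029742; V(2,1) = 1.170000; V(2,2) = 0.000000
Backward induction: V(k, i) = exp(-r*dt) * [p * V(k+1, i) + (1-p) * V(k+1, i+1)].
  V(1,0) = exp(-r*dt) * [p*14.029742 + (1-p)*1.170000] = 6.668661
  V(1,1) = exp(-r*dt) * [p*1.170000 + (1-p)*0.000000] = 0.504502
  V(0,0) = exp(-r*dt) * [p*6.668661 + (1-p)*0.504502] = 3.142453

Answer: Price = V(0,0) = 3.1425


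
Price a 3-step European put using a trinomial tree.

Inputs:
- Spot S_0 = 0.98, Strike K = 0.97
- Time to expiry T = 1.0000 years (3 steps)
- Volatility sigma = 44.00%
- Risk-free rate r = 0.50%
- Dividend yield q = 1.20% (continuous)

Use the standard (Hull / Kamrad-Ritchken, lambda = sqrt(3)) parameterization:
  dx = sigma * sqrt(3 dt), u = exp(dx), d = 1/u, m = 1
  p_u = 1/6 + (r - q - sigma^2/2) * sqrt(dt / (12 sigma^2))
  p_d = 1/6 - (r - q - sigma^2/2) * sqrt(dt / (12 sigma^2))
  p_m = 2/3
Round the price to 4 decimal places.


Answer: Price = V(0,0) = 0.1518

Derivation:
dt = T/N = 0.333333; dx = sigma*sqrt(3*dt) = 0.440000
u = exp(dx) = 1.552707; d = 1/u = 0.644036
p_u = 0.127348, p_m = 0.666667, p_d = 0.205985
Discount per step: exp(-r*dt) = 0.998335
Stock lattice S(k, j) with j the centered position index:
  k=0: S(0,+0) = 0.9800
  k=1: S(1,-1) = 0.6312; S(1,+0) = 0.9800; S(1,+1) = 1.5217
  k=2: S(2,-2) = 0.4065; S(2,-1) = 0.6312; S(2,+0) = 0.9800; S(2,+1) = 1.5217; S(2,+2) = 2.3627
  k=3: S(3,-3) = 0.2618; S(3,-2) = 0.4065; S(3,-1) = 0.6312; S(3,+0) = 0.9800; S(3,+1) = 1.5217; S(3,+2) = 2.3627; S(3,+3) = 3.6686
Terminal payoffs V(N, j) = max(K - S_T, 0):
  V(3,-3) = 0.708207; V(3,-2) = 0.563513; V(3,-1) = 0.338844; V(3,+0) = 0.000000; V(3,+1) = 0.000000; V(3,+2) = 0.000000; V(3,+3) = 0.000000
Backward induction: V(k, j) = exp(-r*dt) * [p_u * V(k+1, j+1) + p_m * V(k+1, j) + p_d * V(k+1, j-1)]
  V(2,-2) = exp(-r*dt) * [p_u*0.338844 + p_m*0.563513 + p_d*0.708207] = 0.563766
  V(2,-1) = exp(-r*dt) * [p_u*0.000000 + p_m*0.338844 + p_d*0.563513] = 0.341402
  V(2,+0) = exp(-r*dt) * [p_u*0.000000 + p_m*0.000000 + p_d*0.338844] = 0.069681
  V(2,+1) = exp(-r*dt) * [p_u*0.000000 + p_m*0.000000 + p_d*0.000000] = 0.000000
  V(2,+2) = exp(-r*dt) * [p_u*0.000000 + p_m*0.000000 + p_d*0.000000] = 0.000000
  V(1,-1) = exp(-r*dt) * [p_u*0.069681 + p_m*0.341402 + p_d*0.563766] = 0.352015
  V(1,+0) = exp(-r*dt) * [p_u*0.000000 + p_m*0.069681 + p_d*0.341402] = 0.116583
  V(1,+1) = exp(-r*dt) * [p_u*0.000000 + p_m*0.000000 + p_d*0.069681] = 0.014329
  V(0,+0) = exp(-r*dt) * [p_u*0.014329 + p_m*0.116583 + p_d*0.352015] = 0.151803


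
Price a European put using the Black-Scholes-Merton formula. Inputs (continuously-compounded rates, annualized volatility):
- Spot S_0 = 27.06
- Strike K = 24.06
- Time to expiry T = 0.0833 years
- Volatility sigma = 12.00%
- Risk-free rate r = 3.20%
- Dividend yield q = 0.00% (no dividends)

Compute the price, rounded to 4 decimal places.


d1 = (ln(S/K) + (r - q + 0.5*sigma^2) * T) / (sigma * sqrt(T)) = 3.48706381
d2 = d1 - sigma * sqrt(T) = 3.45242972
exp(-rT) = 0.99733795; exp(-qT) = 1.00000000
P = K * exp(-rT) * N(-d2) - S_0 * exp(-qT) * N(-d1)
N(-d1) = 0.00024418; N(-d2) = 0.00027778
P = 24.0600 * 0.99733795 * 0.00027778 - 27.0600 * 1.00000000 * 0.00024418 = 0.0001

Answer: Price = 0.0001


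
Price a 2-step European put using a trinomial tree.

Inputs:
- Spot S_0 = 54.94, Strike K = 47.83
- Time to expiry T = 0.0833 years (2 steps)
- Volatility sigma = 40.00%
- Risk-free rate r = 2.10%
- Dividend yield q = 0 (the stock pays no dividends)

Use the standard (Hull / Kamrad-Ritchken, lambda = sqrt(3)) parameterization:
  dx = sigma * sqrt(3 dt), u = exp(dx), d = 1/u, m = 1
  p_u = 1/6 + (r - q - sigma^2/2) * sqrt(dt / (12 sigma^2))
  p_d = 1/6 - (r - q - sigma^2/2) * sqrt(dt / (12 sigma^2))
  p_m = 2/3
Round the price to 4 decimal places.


Answer: Price = V(0,0) = 0.2284

Derivation:
dt = T/N = 0.041650; dx = sigma*sqrt(3*dt) = 0.141393
u = exp(dx) = 1.151877; d = 1/u = 0.868148
p_u = 0.157977, p_m = 0.666667, p_d = 0.175356
Discount per step: exp(-r*dt) = 0.999126
Stock lattice S(k, j) with j the centered position index:
  k=0: S(0,+0) = 54.9400
  k=1: S(1,-1) = 47.6961; S(1,+0) = 54.9400; S(1,+1) = 63.2841
  k=2: S(2,-2) = 41.4072; S(2,-1) = 47.6961; S(2,+0) = 54.9400; S(2,+1) = 63.2841; S(2,+2) = 72.8956
Terminal payoffs V(N, j) = max(K - S_T, 0):
  V(2,-2) = 6.422768; V(2,-1) = 0.133949; V(2,+0) = 0.000000; V(2,+1) = 0.000000; V(2,+2) = 0.000000
Backward induction: V(k, j) = exp(-r*dt) * [p_u * V(k+1, j+1) + p_m * V(k+1, j) + p_d * V(k+1, j-1)]
  V(1,-1) = exp(-r*dt) * [p_u*0.000000 + p_m*0.133949 + p_d*6.422768] = 1.214510
  V(1,+0) = exp(-r*dt) * [p_u*0.000000 + p_m*0.000000 + p_d*0.133949] = 0.023468
  V(1,+1) = exp(-r*dt) * [p_u*0.000000 + p_m*0.000000 + p_d*0.000000] = 0.000000
  V(0,+0) = exp(-r*dt) * [p_u*0.000000 + p_m*0.023468 + p_d*1.214510] = 0.228418


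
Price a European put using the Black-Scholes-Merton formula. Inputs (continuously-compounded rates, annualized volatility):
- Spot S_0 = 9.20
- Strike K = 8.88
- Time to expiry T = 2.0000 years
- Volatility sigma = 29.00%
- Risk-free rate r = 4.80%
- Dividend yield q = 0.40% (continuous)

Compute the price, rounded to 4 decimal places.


Answer: Price = 0.9288

Derivation:
d1 = (ln(S/K) + (r - q + 0.5*sigma^2) * T) / (sigma * sqrt(T)) = 0.50595179
d2 = d1 - sigma * sqrt(T) = 0.09582986
exp(-rT) = 0.90846402; exp(-qT) = 0.99203191
P = K * exp(-rT) * N(-d2) - S_0 * exp(-qT) * N(-d1)
N(-d1) = 0.30644525; N(-d2) = 0.46182785
P = 8.8800 * 0.90846402 * 0.46182785 - 9.2000 * 0.99203191 * 0.30644525 = 0.9288


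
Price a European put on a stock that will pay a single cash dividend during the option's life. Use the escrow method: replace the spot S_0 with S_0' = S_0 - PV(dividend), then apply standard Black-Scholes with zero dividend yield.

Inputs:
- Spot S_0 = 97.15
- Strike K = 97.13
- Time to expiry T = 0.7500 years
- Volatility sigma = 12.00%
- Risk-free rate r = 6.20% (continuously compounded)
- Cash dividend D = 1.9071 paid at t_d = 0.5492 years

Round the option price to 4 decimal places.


PV(D) = D * exp(-r * t_d) = 1.9071 * 0.96652279 = 1.84325561
S_0' = S_0 - PV(D) = 97.1500 - 1.84325561 = 95.30674439
d1 = (ln(S_0'/K) + (r + sigma^2/2)*T) / (sigma*sqrt(T)) = 0.31706432
d2 = d1 - sigma*sqrt(T) = 0.21314127
exp(-rT) = 0.95456456
N(-d1) = 0.37559740; N(-d2) = 0.41560839
P = K * exp(-rT) * N(-d2) - S_0' * N(-d1) = 97.1300 * 0.95456456 * 0.41560839 - 95.30674439 * 0.37559740 = 2.7369

Answer: Price = 2.7369


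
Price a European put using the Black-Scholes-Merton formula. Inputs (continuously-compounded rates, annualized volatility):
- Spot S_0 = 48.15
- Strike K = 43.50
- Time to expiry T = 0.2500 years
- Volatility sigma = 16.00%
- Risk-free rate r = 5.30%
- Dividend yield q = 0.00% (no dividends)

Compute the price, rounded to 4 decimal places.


Answer: Price = 0.1233

Derivation:
d1 = (ln(S/K) + (r - q + 0.5*sigma^2) * T) / (sigma * sqrt(T)) = 1.47512750
d2 = d1 - sigma * sqrt(T) = 1.39512750
exp(-rT) = 0.98683739; exp(-qT) = 1.00000000
P = K * exp(-rT) * N(-d2) - S_0 * exp(-qT) * N(-d1)
N(-d1) = 0.07008913; N(-d2) = 0.08148870
P = 43.5000 * 0.98683739 * 0.08148870 - 48.1500 * 1.00000000 * 0.07008913 = 0.1233


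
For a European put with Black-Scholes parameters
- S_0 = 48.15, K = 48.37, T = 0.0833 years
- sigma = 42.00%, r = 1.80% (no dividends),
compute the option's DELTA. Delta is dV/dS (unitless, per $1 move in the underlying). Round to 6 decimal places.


d1 = 0.0353723476; d2 = -0.0858469578
phi(d1) = 0.3986927796; exp(-qT) = 1.0000000000; exp(-rT) = 0.9985017235
N(-d1) = 0.4858914172
Delta = -exp(-qT) * N(-d1) = -1.0000000000 * 0.4858914172 = -0.485891

Answer: Delta = -0.485891


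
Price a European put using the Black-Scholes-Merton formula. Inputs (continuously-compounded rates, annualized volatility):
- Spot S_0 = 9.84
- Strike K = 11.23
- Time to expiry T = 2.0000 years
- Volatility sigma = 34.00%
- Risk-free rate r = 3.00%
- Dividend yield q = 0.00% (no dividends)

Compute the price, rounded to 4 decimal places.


Answer: Price = 2.3288

Derivation:
d1 = (ln(S/K) + (r - q + 0.5*sigma^2) * T) / (sigma * sqrt(T)) = 0.09039932
d2 = d1 - sigma * sqrt(T) = -0.39043329
exp(-rT) = 0.94176453; exp(-qT) = 1.00000000
P = K * exp(-rT) * N(-d2) - S_0 * exp(-qT) * N(-d1)
N(-d1) = 0.46398495; N(-d2) = 0.65189191
P = 11.2300 * 0.94176453 * 0.65189191 - 9.8400 * 1.00000000 * 0.46398495 = 2.3288


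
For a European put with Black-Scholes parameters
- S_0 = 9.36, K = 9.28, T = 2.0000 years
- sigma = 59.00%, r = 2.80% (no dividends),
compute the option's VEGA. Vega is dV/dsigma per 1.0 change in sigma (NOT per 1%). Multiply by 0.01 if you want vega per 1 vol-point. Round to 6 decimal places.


d1 = 0.4945957181; d2 = -0.3397902837
phi(d1) = 0.3530127883; exp(-qT) = 1.0000000000; exp(-rT) = 0.9455391359
Vega = S * exp(-qT) * phi(d1) * sqrt(T) = 9.3600 * 1.0000000000 * 0.3530127883 * 1.4142135624 = 4.672844

Answer: Vega = 4.672844


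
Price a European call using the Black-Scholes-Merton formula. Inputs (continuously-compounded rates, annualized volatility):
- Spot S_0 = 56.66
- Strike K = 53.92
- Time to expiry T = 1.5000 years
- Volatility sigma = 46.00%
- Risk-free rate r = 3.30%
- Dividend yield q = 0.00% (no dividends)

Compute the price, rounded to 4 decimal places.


d1 = (ln(S/K) + (r - q + 0.5*sigma^2) * T) / (sigma * sqrt(T)) = 0.45753456
d2 = d1 - sigma * sqrt(T) = -0.10584808
exp(-rT) = 0.95170516; exp(-qT) = 1.00000000
C = S_0 * exp(-qT) * N(d1) - K * exp(-rT) * N(d2)
N(d1) = 0.67635657; N(d2) = 0.45785144
C = 56.6600 * 1.00000000 * 0.67635657 - 53.9200 * 0.95170516 * 0.45785144 = 14.8273

Answer: Price = 14.8273


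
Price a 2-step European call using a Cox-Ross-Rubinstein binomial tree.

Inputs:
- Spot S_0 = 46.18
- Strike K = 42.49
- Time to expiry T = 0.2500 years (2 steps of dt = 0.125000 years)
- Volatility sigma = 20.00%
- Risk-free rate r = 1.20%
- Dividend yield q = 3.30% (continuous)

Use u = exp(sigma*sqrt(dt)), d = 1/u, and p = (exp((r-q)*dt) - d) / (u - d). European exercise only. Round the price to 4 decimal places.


Answer: Price = V(0,0) = 4.1258

Derivation:
dt = T/N = 0.125000
u = exp(sigma*sqrt(dt)) = 1.073271; d = 1/u = 0.931731
p = (exp((r-q)*dt) - d) / (u - d) = 0.463808
Discount per step: exp(-r*dt) = 0.998501
Stock lattice S(k, i) with i counting down-moves:
  k=0: S(0,0) = 46.1800
  k=1: S(1,0) = 49.5636; S(1,1) = 43.0274
  k=2: S(2,0) = 53.1952; S(2,1) = 46.1800; S(2,2) = 40.0899
Terminal payoffs V(N, i) = max(S_T - K, 0):
  V(2,0) = 10.705200; V(2,1) = 3.690000; V(2,2) = 0.000000
Backward induction: V(k, i) = exp(-r*dt) * [p * V(k+1, i) + (1-p) * V(k+1, i+1)].
  V(1,0) = exp(-r*dt) * [p*10.705200 + (1-p)*3.690000] = 6.933297
  V(1,1) = exp(-r*dt) * [p*3.690000 + (1-p)*0.000000] = 1.708886
  V(0,0) = exp(-r*dt) * [p*6.933297 + (1-p)*1.708886] = 4.125816


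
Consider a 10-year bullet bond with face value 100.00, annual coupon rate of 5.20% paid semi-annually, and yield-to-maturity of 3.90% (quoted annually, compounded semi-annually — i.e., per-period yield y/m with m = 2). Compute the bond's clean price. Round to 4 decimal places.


Answer: Price = 110.6799

Derivation:
Coupon per period c = face * coupon_rate / m = 2.600000
Periods per year m = 2; per-period yield y/m = 0.019500
Number of cashflows N = 20
Cashflows (t years, CF_t, discount factor 1/(1+y/m)^(m*t), PV):
  t = 0.5000: CF_t = 2.600000, DF = 0.980873, PV = 2.550270
  t = 1.0000: CF_t = 2.600000, DF = 0.962112, PV = 2.501491
  t = 1.5000: CF_t = 2.600000, DF = 0.943709, PV = 2.453645
  t = 2.0000: CF_t = 2.600000, DF = 0.925659, PV = 2.406714
  t = 2.5000: CF_t = 2.600000, DF = 0.907954, PV = 2.360680
  t = 3.0000: CF_t = 2.600000, DF = 0.890588, PV = 2.315528
  t = 3.5000: CF_t = 2.600000, DF = 0.873553, PV = 2.271238
  t = 4.0000: CF_t = 2.600000, DF = 0.856845, PV = 2.227796
  t = 4.5000: CF_t = 2.600000, DF = 0.840456, PV = 2.185185
  t = 5.0000: CF_t = 2.600000, DF = 0.824380, PV = 2.143389
  t = 5.5000: CF_t = 2.600000, DF = 0.808613, PV = 2.102393
  t = 6.0000: CF_t = 2.600000, DF = 0.793146, PV = 2.062180
  t = 6.5000: CF_t = 2.600000, DF = 0.777976, PV = 2.022737
  t = 7.0000: CF_t = 2.600000, DF = 0.763095, PV = 1.984048
  t = 7.5000: CF_t = 2.600000, DF = 0.748500, PV = 1.946099
  t = 8.0000: CF_t = 2.600000, DF = 0.734183, PV = 1.908876
  t = 8.5000: CF_t = 2.600000, DF = 0.720140, PV = 1.872365
  t = 9.0000: CF_t = 2.600000, DF = 0.706366, PV = 1.836552
  t = 9.5000: CF_t = 2.600000, DF = 0.692855, PV = 1.801424
  t = 10.0000: CF_t = 102.600000, DF = 0.679603, PV = 69.727286
Price P = sum_t PV_t = 110.679894


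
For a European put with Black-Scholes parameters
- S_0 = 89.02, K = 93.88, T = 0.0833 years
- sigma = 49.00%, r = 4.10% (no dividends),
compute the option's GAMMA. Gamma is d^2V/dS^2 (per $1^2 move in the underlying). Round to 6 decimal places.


Answer: Gamma = 0.030462

Derivation:
d1 = -0.2810078732; d2 = -0.4224303961
phi(d1) = 0.3834978572; exp(-qT) = 1.0000000000; exp(-rT) = 0.9965905255
Gamma = exp(-qT) * phi(d1) / (S * sigma * sqrt(T)) = 1.0000000000 * 0.3834978572 / (89.0200 * 0.4900 * 0.2886173938) = 0.030462


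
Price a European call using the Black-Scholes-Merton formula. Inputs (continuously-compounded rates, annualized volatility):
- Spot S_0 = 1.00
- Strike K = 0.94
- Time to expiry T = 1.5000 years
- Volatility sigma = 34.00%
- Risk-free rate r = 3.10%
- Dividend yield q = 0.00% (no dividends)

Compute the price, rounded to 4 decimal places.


Answer: Price = 0.2130

Derivation:
d1 = (ln(S/K) + (r - q + 0.5*sigma^2) * T) / (sigma * sqrt(T)) = 0.46846588
d2 = d1 - sigma * sqrt(T) = 0.05205263
exp(-rT) = 0.95456456; exp(-qT) = 1.00000000
C = S_0 * exp(-qT) * N(d1) - K * exp(-rT) * N(d2)
N(d1) = 0.68027427; N(d2) = 0.52075662
C = 1.0000 * 1.00000000 * 0.68027427 - 0.9400 * 0.95456456 * 0.52075662 = 0.2130


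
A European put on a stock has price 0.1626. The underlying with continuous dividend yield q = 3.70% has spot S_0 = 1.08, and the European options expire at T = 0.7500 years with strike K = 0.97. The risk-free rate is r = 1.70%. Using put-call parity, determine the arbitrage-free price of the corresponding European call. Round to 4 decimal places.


Answer: Call price = 0.2553

Derivation:
Put-call parity: C - P = S_0 * exp(-qT) - K * exp(-rT).
S_0 * exp(-qT) = 1.0800 * 0.97263149 = 1.05044201
K * exp(-rT) = 0.9700 * 0.98733094 = 0.95771101
C = P + S*exp(-qT) - K*exp(-rT)
C = 0.1626 + 1.05044201 - 0.95771101 = 0.2553


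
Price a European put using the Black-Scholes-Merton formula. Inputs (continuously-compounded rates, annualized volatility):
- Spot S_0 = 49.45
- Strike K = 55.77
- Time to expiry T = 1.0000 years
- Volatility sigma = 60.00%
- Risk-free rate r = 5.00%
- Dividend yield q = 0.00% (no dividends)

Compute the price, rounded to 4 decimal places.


d1 = (ln(S/K) + (r - q + 0.5*sigma^2) * T) / (sigma * sqrt(T)) = 0.18287661
d2 = d1 - sigma * sqrt(T) = -0.41712339
exp(-rT) = 0.95122942; exp(-qT) = 1.00000000
P = K * exp(-rT) * N(-d2) - S_0 * exp(-qT) * N(-d1)
N(-d1) = 0.42744742; N(-d2) = 0.66170592
P = 55.7700 * 0.95122942 * 0.66170592 - 49.4500 * 1.00000000 * 0.42744742 = 13.9663

Answer: Price = 13.9663


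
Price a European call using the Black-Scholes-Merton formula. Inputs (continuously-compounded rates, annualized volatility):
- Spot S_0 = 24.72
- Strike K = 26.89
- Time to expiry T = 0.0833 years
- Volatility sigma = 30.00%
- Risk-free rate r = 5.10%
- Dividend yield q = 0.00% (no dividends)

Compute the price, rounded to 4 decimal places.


Answer: Price = 0.2144

Derivation:
d1 = (ln(S/K) + (r - q + 0.5*sigma^2) * T) / (sigma * sqrt(T)) = -0.87942306
d2 = d1 - sigma * sqrt(T) = -0.96600828
exp(-rT) = 0.99576071; exp(-qT) = 1.00000000
C = S_0 * exp(-qT) * N(d1) - K * exp(-rT) * N(d2)
N(d1) = 0.18958597; N(d2) = 0.16702002
C = 24.7200 * 1.00000000 * 0.18958597 - 26.8900 * 0.99576071 * 0.16702002 = 0.2144


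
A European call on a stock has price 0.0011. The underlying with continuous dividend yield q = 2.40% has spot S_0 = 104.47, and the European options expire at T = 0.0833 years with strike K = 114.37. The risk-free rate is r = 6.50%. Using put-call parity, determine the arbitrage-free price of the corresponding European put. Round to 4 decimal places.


Put-call parity: C - P = S_0 * exp(-qT) - K * exp(-rT).
S_0 * exp(-qT) = 104.4700 * 0.99800280 = 104.26135221
K * exp(-rT) = 114.3700 * 0.99460013 = 113.75241710
P = C - S*exp(-qT) + K*exp(-rT)
P = 0.0011 - 104.26135221 + 113.75241710 = 9.4922

Answer: Put price = 9.4922


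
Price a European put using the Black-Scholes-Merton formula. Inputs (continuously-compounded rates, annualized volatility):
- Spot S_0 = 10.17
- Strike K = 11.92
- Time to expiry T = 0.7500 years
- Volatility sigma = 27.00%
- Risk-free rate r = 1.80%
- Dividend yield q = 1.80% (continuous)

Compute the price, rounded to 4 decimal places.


Answer: Price = 2.1011

Derivation:
d1 = (ln(S/K) + (r - q + 0.5*sigma^2) * T) / (sigma * sqrt(T)) = -0.56211657
d2 = d1 - sigma * sqrt(T) = -0.79594343
exp(-rT) = 0.98659072; exp(-qT) = 0.98659072
P = K * exp(-rT) * N(-d2) - S_0 * exp(-qT) * N(-d1)
N(-d1) = 0.71298170; N(-d2) = 0.78696754
P = 11.9200 * 0.98659072 * 0.78696754 - 10.1700 * 0.98659072 * 0.71298170 = 2.1011


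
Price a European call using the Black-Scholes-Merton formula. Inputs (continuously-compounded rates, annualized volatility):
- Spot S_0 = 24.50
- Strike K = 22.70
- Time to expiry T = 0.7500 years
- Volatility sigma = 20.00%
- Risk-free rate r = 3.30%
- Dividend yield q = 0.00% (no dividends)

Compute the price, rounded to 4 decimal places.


d1 = (ln(S/K) + (r - q + 0.5*sigma^2) * T) / (sigma * sqrt(T)) = 0.67006229
d2 = d1 - sigma * sqrt(T) = 0.49685721
exp(-rT) = 0.97555377; exp(-qT) = 1.00000000
C = S_0 * exp(-qT) * N(d1) - K * exp(-rT) * N(d2)
N(d1) = 0.74859096; N(d2) = 0.69035513
C = 24.5000 * 1.00000000 * 0.74859096 - 22.7000 * 0.97555377 * 0.69035513 = 3.0525

Answer: Price = 3.0525


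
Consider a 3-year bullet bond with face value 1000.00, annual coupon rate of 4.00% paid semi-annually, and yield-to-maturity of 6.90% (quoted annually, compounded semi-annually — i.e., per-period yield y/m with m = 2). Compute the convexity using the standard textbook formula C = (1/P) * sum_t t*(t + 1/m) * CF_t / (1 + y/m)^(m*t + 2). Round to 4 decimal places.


Answer: Convexity = 9.1594

Derivation:
Coupon per period c = face * coupon_rate / m = 20.000000
Periods per year m = 2; per-period yield y/m = 0.034500
Number of cashflows N = 6
Cashflows (t years, CF_t, discount factor 1/(1+y/m)^(m*t), PV):
  t = 0.5000: CF_t = 20.000000, DF = 0.966651, PV = 19.333011
  t = 1.0000: CF_t = 20.000000, DF = 0.934413, PV = 18.688266
  t = 1.5000: CF_t = 20.000000, DF = 0.903251, PV = 18.065023
  t = 2.0000: CF_t = 20.000000, DF = 0.873128, PV = 17.462564
  t = 2.5000: CF_t = 20.000000, DF = 0.844010, PV = 16.880197
  t = 3.0000: CF_t = 1020.000000, DF = 0.815863, PV = 832.179861
Price P = sum_t PV_t = 922.608923
Convexity numerator sum_t t*(t + 1/m) * CF_t / (1+y/m)^(m*t + 2):
  t = 0.5000: term = 9.032511
  t = 1.0000: term = 26.193846
  t = 1.5000: term = 50.640592
  t = 2.0000: term = 81.586261
  t = 2.5000: term = 118.298107
  t = 3.0000: term = 8164.799245
Convexity = (1/P) * sum = 8450.550562 / 922.608923 = 9.159407


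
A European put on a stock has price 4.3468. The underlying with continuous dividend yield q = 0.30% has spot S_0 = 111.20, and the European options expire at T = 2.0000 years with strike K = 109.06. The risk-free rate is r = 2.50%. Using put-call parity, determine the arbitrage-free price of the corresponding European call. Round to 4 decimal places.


Answer: Call price = 11.1405

Derivation:
Put-call parity: C - P = S_0 * exp(-qT) - K * exp(-rT).
S_0 * exp(-qT) = 111.2000 * 0.99401796 = 110.53479760
K * exp(-rT) = 109.0600 * 0.95122942 = 103.74108104
C = P + S*exp(-qT) - K*exp(-rT)
C = 4.3468 + 110.53479760 - 103.74108104 = 11.1405


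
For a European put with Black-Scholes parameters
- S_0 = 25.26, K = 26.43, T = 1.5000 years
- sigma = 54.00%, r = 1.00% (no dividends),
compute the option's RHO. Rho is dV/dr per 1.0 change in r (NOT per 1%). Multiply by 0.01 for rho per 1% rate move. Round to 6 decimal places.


d1 = 0.2849004367; d2 = -0.3764617938
phi(d1) = 0.3830756987; exp(-qT) = 1.0000000000; exp(-rT) = 0.9851119396
N(-d2) = 0.6467131930
Rho = -K*T*exp(-rT)*N(-d2) = -26.4300 * 1.5000 * 0.9851119396 * 0.6467131930 = -25.257230

Answer: Rho = -25.257230


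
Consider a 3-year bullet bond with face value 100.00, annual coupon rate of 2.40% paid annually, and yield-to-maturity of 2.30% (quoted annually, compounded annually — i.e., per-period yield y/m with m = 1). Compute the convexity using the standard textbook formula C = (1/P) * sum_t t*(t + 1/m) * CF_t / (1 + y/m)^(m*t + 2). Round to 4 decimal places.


Answer: Convexity = 11.1118

Derivation:
Coupon per period c = face * coupon_rate / m = 2.400000
Periods per year m = 1; per-period yield y/m = 0.023000
Number of cashflows N = 3
Cashflows (t years, CF_t, discount factor 1/(1+y/m)^(m*t), PV):
  t = 1.0000: CF_t = 2.400000, DF = 0.977517, PV = 2.346041
  t = 2.0000: CF_t = 2.400000, DF = 0.955540, PV = 2.293295
  t = 3.0000: CF_t = 102.400000, DF = 0.934056, PV = 95.647375
Price P = sum_t PV_t = 100.286711
Convexity numerator sum_t t*(t + 1/m) * CF_t / (1+y/m)^(m*t + 2):
  t = 1.0000: term = 4.483471
  t = 2.0000: term = 13.148008
  t = 3.0000: term = 1096.738361
Convexity = (1/P) * sum = 1114.369839 / 100.286711 = 11.111839


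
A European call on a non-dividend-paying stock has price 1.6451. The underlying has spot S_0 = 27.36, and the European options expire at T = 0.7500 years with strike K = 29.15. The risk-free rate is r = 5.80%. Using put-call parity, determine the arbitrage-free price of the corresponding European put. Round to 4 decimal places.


Put-call parity: C - P = S_0 * exp(-qT) - K * exp(-rT).
S_0 * exp(-qT) = 27.3600 * 1.00000000 = 27.36000000
K * exp(-rT) = 29.1500 * 0.95743255 = 27.90915895
P = C - S*exp(-qT) + K*exp(-rT)
P = 1.6451 - 27.36000000 + 27.90915895 = 2.1943

Answer: Put price = 2.1943


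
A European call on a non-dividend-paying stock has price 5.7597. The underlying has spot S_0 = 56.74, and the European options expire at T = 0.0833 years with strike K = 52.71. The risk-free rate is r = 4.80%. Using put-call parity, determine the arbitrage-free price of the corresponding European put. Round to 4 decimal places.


Answer: Put price = 1.5194

Derivation:
Put-call parity: C - P = S_0 * exp(-qT) - K * exp(-rT).
S_0 * exp(-qT) = 56.7400 * 1.00000000 = 56.74000000
K * exp(-rT) = 52.7100 * 0.99600958 = 52.49966512
P = C - S*exp(-qT) + K*exp(-rT)
P = 5.7597 - 56.74000000 + 52.49966512 = 1.5194


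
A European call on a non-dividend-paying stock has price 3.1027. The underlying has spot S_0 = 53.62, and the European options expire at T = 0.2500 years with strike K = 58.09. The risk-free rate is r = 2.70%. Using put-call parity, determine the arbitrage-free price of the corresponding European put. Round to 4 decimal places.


Answer: Put price = 7.1819

Derivation:
Put-call parity: C - P = S_0 * exp(-qT) - K * exp(-rT).
S_0 * exp(-qT) = 53.6200 * 1.00000000 = 53.62000000
K * exp(-rT) = 58.0900 * 0.99327273 = 57.69921289
P = C - S*exp(-qT) + K*exp(-rT)
P = 3.1027 - 53.62000000 + 57.69921289 = 7.1819


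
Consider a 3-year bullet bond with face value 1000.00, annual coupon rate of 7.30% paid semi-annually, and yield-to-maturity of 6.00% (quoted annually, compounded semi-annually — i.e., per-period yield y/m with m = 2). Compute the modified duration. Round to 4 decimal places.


Answer: Modified duration = 2.6728

Derivation:
Coupon per period c = face * coupon_rate / m = 36.500000
Periods per year m = 2; per-period yield y/m = 0.030000
Number of cashflows N = 6
Cashflows (t years, CF_t, discount factor 1/(1+y/m)^(m*t), PV):
  t = 0.5000: CF_t = 36.500000, DF = 0.970874, PV = 35.436893
  t = 1.0000: CF_t = 36.500000, DF = 0.942596, PV = 34.404751
  t = 1.5000: CF_t = 36.500000, DF = 0.915142, PV = 33.402671
  t = 2.0000: CF_t = 36.500000, DF = 0.888487, PV = 32.429777
  t = 2.5000: CF_t = 36.500000, DF = 0.862609, PV = 31.485221
  t = 3.0000: CF_t = 1036.500000, DF = 0.837484, PV = 868.052432
Price P = sum_t PV_t = 1035.211744
First compute Macaulay numerator sum_t t * PV_t:
  t * PV_t at t = 0.5000: 17.718447
  t * PV_t at t = 1.0000: 34.404751
  t * PV_t at t = 1.5000: 50.104006
  t * PV_t at t = 2.0000: 64.859554
  t * PV_t at t = 2.5000: 78.713052
  t * PV_t at t = 3.0000: 2604.157296
Macaulay duration D = 2849.957105 / 1035.211744 = 2.753019
Modified duration = D / (1 + y/m) = 2.753019 / (1 + 0.030000) = 2.672834


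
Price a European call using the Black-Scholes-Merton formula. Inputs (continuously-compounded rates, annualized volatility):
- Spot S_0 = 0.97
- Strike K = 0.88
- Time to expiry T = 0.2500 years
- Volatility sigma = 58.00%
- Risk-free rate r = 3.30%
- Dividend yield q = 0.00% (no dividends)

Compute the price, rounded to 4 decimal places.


d1 = (ln(S/K) + (r - q + 0.5*sigma^2) * T) / (sigma * sqrt(T)) = 0.50922126
d2 = d1 - sigma * sqrt(T) = 0.21922126
exp(-rT) = 0.99178394; exp(-qT) = 1.00000000
C = S_0 * exp(-qT) * N(d1) - K * exp(-rT) * N(d2)
N(d1) = 0.69470143; N(d2) = 0.58676115
C = 0.9700 * 1.00000000 * 0.69470143 - 0.8800 * 0.99178394 * 0.58676115 = 0.1618

Answer: Price = 0.1618


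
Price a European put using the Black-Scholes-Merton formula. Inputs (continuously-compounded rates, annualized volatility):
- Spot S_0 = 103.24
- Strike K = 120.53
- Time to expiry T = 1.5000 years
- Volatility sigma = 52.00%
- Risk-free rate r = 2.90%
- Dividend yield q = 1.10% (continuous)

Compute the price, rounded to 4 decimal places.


d1 = (ln(S/K) + (r - q + 0.5*sigma^2) * T) / (sigma * sqrt(T)) = 0.11769750
d2 = d1 - sigma * sqrt(T) = -0.51916984
exp(-rT) = 0.95743255; exp(-qT) = 0.98363538
P = K * exp(-rT) * N(-d2) - S_0 * exp(-qT) * N(-d1)
N(-d1) = 0.45315368; N(-d2) = 0.69817884
P = 120.5300 * 0.95743255 * 0.69817884 - 103.2400 * 0.98363538 * 0.45315368 = 34.5514

Answer: Price = 34.5514


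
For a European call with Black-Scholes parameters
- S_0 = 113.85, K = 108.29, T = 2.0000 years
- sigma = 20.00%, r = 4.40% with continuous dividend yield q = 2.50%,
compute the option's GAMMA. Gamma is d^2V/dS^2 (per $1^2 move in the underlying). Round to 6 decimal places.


d1 = 0.4527922171; d2 = 0.1699495046
phi(d1) = 0.3600728420; exp(-qT) = 0.9512294245; exp(-rT) = 0.9157608767
Gamma = exp(-qT) * phi(d1) / (S * sigma * sqrt(T)) = 0.9512294245 * 0.3600728420 / (113.8500 * 0.2000 * 1.4142135624) = 0.010636

Answer: Gamma = 0.010636


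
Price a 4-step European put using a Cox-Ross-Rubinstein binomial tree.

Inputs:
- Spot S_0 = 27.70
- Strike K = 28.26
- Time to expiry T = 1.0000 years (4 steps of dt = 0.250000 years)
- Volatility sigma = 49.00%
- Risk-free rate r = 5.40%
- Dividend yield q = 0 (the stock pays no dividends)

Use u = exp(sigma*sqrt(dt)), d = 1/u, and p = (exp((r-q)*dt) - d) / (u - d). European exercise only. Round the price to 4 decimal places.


dt = T/N = 0.250000
u = exp(sigma*sqrt(dt)) = 1.277621; d = 1/u = 0.782705
p = (exp((r-q)*dt) - d) / (u - d) = 0.466517
Discount per step: exp(-r*dt) = 0.986591
Stock lattice S(k, i) with i counting down-moves:
  k=0: S(0,0) = 27.7000
  k=1: S(1,0) = 35.3901; S(1,1) = 21.6809
  k=2: S(2,0) = 45.2152; S(2,1) = 27.7000; S(2,2) = 16.9698
  k=3: S(3,0) = 57.7679; S(3,1) = 35.3901; S(3,2) = 21.6809; S(3,3) = 13.2823
  k=4: S(4,0) = 73.8054; S(4,1) = 45.2152; S(4,2) = 27.7000; S(4,3) = 16.9698; S(4,4) = 10.3961
Terminal payoffs V(N, i) = max(K - S_T, 0):
  V(4,0) = 0.000000; V(4,1) = 0.000000; V(4,2) = 0.560000; V(4,3) = 11.290249; V(4,4) = 17.863883
Backward induction: V(k, i) = exp(-r*dt) * [p * V(k+1, i) + (1-p) * V(k+1, i+1)].
  V(3,0) = exp(-r*dt) * [p*0.000000 + (1-p)*0.000000] = 0.000000
  V(3,1) = exp(-r*dt) * [p*0.000000 + (1-p)*0.560000] = 0.294745
  V(3,2) = exp(-r*dt) * [p*0.560000 + (1-p)*11.290249] = 6.200138
  V(3,3) = exp(-r*dt) * [p*11.290249 + (1-p)*17.863883] = 14.598752
  V(2,0) = exp(-r*dt) * [p*0.000000 + (1-p)*0.294745] = 0.155133
  V(2,1) = exp(-r*dt) * [p*0.294745 + (1-p)*6.200138] = 3.398975
  V(2,2) = exp(-r*dt) * [p*6.200138 + (1-p)*14.598752] = 10.537438
  V(1,0) = exp(-r*dt) * [p*0.155133 + (1-p)*3.398975] = 1.860383
  V(1,1) = exp(-r*dt) * [p*3.398975 + (1-p)*10.537438] = 7.110581
  V(0,0) = exp(-r*dt) * [p*1.860383 + (1-p)*7.110581] = 4.598771

Answer: Price = V(0,0) = 4.5988


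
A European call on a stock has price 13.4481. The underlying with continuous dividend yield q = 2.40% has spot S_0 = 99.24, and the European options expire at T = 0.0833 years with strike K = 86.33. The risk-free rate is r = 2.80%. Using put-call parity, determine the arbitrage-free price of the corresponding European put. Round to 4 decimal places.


Answer: Put price = 0.5352

Derivation:
Put-call parity: C - P = S_0 * exp(-qT) - K * exp(-rT).
S_0 * exp(-qT) = 99.2400 * 0.99800280 = 99.04179758
K * exp(-rT) = 86.3300 * 0.99767032 = 86.12887855
P = C - S*exp(-qT) + K*exp(-rT)
P = 13.4481 - 99.04179758 + 86.12887855 = 0.5352


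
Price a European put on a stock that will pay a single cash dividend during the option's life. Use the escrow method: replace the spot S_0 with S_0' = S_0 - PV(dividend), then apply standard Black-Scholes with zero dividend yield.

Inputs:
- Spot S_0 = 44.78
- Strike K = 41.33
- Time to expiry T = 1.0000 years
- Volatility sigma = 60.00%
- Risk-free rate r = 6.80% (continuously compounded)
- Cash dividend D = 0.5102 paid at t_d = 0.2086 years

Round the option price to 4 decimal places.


Answer: Price = 7.1869

Derivation:
PV(D) = D * exp(-r * t_d) = 0.5102 * 0.98591533 = 0.50301400
S_0' = S_0 - PV(D) = 44.7800 - 0.50301400 = 44.27698600
d1 = (ln(S_0'/K) + (r + sigma^2/2)*T) / (sigma*sqrt(T)) = 0.52812735
d2 = d1 - sigma*sqrt(T) = -0.07187265
exp(-rT) = 0.93426047
N(-d1) = 0.29870547; N(-d2) = 0.52864837
P = K * exp(-rT) * N(-d2) - S_0' * N(-d1) = 41.3300 * 0.93426047 * 0.52864837 - 44.27698600 * 0.29870547 = 7.1869


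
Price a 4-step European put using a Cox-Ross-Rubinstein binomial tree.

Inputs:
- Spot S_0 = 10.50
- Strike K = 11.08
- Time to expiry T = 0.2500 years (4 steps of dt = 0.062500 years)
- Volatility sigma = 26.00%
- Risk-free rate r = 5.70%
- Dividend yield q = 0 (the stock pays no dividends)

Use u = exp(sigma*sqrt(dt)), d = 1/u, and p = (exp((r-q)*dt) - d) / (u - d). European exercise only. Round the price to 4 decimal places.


dt = T/N = 0.062500
u = exp(sigma*sqrt(dt)) = 1.067159; d = 1/u = 0.937067
p = (exp((r-q)*dt) - d) / (u - d) = 0.511189
Discount per step: exp(-r*dt) = 0.996444
Stock lattice S(k, i) with i counting down-moves:
  k=0: S(0,0) = 10.5000
  k=1: S(1,0) = 11.2052; S(1,1) = 9.8392
  k=2: S(2,0) = 11.9577; S(2,1) = 10.5000; S(2,2) = 9.2200
  k=3: S(3,0) = 12.7608; S(3,1) = 11.2052; S(3,2) = 9.8392; S(3,3) = 8.6398
  k=4: S(4,0) = 13.6178; S(4,1) = 11.9577; S(4,2) = 10.5000; S(4,3) = 9.2200; S(4,4) = 8.0960
Terminal payoffs V(N, i) = max(K - S_T, 0):
  V(4,0) = 0.000000; V(4,1) = 0.000000; V(4,2) = 0.580000; V(4,3) = 1.859998; V(4,4) = 2.983958
Backward induction: V(k, i) = exp(-r*dt) * [p * V(k+1, i) + (1-p) * V(k+1, i+1)].
  V(3,0) = exp(-r*dt) * [p*0.000000 + (1-p)*0.000000] = 0.000000
  V(3,1) = exp(-r*dt) * [p*0.000000 + (1-p)*0.580000] = 0.282502
  V(3,2) = exp(-r*dt) * [p*0.580000 + (1-p)*1.859998] = 1.201389
  V(3,3) = exp(-r*dt) * [p*1.859998 + (1-p)*2.983958] = 2.400834
  V(2,0) = exp(-r*dt) * [p*0.000000 + (1-p)*0.282502] = 0.137599
  V(2,1) = exp(-r*dt) * [p*0.282502 + (1-p)*1.201389] = 0.729062
  V(2,2) = exp(-r*dt) * [p*1.201389 + (1-p)*2.400834] = 1.781334
  V(1,0) = exp(-r*dt) * [p*0.137599 + (1-p)*0.729062] = 0.425195
  V(1,1) = exp(-r*dt) * [p*0.729062 + (1-p)*1.781334] = 1.239002
  V(0,0) = exp(-r*dt) * [p*0.425195 + (1-p)*1.239002] = 0.820066

Answer: Price = V(0,0) = 0.8201
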